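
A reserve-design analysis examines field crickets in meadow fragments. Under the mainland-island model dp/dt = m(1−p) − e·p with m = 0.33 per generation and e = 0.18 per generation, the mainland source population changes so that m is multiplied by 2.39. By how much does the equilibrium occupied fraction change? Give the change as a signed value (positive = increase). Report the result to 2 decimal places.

Before: p* = 0.33/(0.33+0.18) = 0.6471.
After: m = 0.7887, e = 0.18; p* = 0.7887/0.9687 = 0.8142.
Δp* = 0.8142 − 0.6471 = +0.1671.

0.17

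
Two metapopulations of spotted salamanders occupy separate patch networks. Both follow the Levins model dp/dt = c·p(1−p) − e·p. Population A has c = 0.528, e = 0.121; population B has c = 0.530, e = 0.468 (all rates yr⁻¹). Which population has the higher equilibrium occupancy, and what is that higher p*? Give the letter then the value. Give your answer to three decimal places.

A: p*_A = 1 − 0.121/0.528 = 0.7708.
B: p*_B = 1 − 0.468/0.530 = 0.1170.
A is higher at 0.7708.

A, 0.771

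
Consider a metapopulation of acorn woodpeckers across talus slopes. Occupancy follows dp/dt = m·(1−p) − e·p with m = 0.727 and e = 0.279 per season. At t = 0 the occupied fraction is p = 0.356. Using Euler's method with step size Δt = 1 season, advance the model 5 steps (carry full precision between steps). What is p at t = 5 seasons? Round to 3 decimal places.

Update rule: p ← p + [m·(1−p) − e·p]·Δt with Δt = 1.
t = 1: p = 0.35600 + (+0.36886) = 0.72486
t = 2: p = 0.72486 + (-0.00221) = 0.72265
t = 3: p = 0.72265 + (+0.00001) = 0.72266
t = 4: p = 0.72266 + (-0.00000) = 0.72266
t = 5: p = 0.72266 + (+0.00000) = 0.72266

0.723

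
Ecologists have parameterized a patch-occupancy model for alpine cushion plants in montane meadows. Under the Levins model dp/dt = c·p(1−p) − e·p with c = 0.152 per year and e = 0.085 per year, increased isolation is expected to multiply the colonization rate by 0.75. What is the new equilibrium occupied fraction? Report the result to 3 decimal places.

Before: p* = 1 − 0.085/0.152 = 0.4408.
After the change, c = 0.114, e = 0.085, so p* = 1 − 0.085/0.114 = 0.2544.

0.254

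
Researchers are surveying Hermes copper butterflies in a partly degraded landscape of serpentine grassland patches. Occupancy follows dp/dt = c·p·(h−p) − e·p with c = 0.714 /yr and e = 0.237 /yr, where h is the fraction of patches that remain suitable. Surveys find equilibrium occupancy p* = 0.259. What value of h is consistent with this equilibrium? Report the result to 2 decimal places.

0.59

At equilibrium c(h−p*) = e, so h = p* + e/c.
h = 0.259 + 0.237/0.714 = 0.259 + 0.3319 = 0.5909.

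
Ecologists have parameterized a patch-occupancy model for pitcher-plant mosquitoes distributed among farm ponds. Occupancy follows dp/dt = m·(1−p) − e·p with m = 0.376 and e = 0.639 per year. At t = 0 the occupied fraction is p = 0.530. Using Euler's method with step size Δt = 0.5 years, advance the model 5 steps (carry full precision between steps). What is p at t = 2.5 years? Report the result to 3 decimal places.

0.375

Update rule: p ← p + [m·(1−p) − e·p]·Δt with Δt = 0.5.
  1  |  dp/dt·Δt = -0.080975  |  p_1 = 0.449025
  2  |  dp/dt·Δt = -0.039880  |  p_2 = 0.409145
  3  |  dp/dt·Δt = -0.019641  |  p_3 = 0.389504
  4  |  dp/dt·Δt = -0.009673  |  p_4 = 0.379831
  5  |  dp/dt·Δt = -0.004764  |  p_5 = 0.375067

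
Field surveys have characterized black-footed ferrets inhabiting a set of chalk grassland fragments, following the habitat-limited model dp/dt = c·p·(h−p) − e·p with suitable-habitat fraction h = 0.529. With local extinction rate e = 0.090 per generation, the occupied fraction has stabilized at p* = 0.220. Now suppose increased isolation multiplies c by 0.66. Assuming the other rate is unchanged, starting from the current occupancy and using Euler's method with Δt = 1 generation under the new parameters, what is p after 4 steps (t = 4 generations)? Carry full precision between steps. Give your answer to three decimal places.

0.196

Balance c(h−p*) = e gives c = e/(0.529 − 0.22000) = 0.090/0.30900 = 0.29126.
Starting from p₀ = 0.22000; update p ← p + (dp/dt)·Δt with the new parameters.
step 1: Δp = -0.00673, p = 0.21327
step 2: Δp = -0.00625, p = 0.20702
step 3: Δp = -0.00582, p = 0.20120
step 4: Δp = -0.00543, p = 0.19577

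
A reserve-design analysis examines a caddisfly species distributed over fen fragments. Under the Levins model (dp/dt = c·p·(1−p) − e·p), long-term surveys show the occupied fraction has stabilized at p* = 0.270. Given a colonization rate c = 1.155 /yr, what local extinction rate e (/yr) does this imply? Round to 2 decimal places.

0.84

At equilibrium c(1−p*) = e.
e = 1.155 × (1 − 0.270) = 1.155 × 0.7300 = 0.8431.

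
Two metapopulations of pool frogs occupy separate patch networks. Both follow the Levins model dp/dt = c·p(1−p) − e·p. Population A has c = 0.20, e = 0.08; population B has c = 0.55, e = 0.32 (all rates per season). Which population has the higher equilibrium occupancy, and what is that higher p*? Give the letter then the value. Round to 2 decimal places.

A: p*_A = 1 − 0.08/0.20 = 0.6000.
B: p*_B = 1 − 0.32/0.55 = 0.4182.
A is higher at 0.6000.

A, 0.60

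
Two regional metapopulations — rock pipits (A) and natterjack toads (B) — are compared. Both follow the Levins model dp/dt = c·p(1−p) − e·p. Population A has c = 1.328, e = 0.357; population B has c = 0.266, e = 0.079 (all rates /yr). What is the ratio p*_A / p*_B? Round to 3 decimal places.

1.040

A: p*_A = 1 − 0.357/1.328 = 0.7312.
B: p*_B = 1 − 0.079/0.266 = 0.7030.
p*_A / p*_B = 0.7312/0.7030 = 1.0401.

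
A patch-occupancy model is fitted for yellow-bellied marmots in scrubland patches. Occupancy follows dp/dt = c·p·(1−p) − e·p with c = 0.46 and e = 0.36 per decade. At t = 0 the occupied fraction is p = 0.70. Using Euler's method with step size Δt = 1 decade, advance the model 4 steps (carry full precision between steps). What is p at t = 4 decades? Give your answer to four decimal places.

Update rule: p ← p + [c·p·(1−p) − e·p]·Δt with Δt = 1.
p: 0.70000 → 0.54460  (Δp = -0.15540)
p: 0.54460 → 0.46263  (Δp = -0.08197)
p: 0.46263 → 0.41044  (Δp = -0.05219)
p: 0.41044 → 0.37399  (Δp = -0.03645)

0.3740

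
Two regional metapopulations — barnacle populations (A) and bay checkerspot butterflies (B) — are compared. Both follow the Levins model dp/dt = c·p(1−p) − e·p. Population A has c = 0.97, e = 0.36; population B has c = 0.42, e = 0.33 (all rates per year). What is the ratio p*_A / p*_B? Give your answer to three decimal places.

A: p*_A = 1 − 0.36/0.97 = 0.6289.
B: p*_B = 1 − 0.33/0.42 = 0.2143.
p*_A / p*_B = 0.6289/0.2143 = 2.9347.

2.935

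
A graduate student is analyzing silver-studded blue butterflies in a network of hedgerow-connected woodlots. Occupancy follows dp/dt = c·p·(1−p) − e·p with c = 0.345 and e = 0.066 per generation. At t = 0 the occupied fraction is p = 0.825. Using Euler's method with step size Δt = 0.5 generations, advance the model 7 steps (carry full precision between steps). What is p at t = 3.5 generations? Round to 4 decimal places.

0.8143

Update rule: p ← p + [c·p·(1−p) − e·p]·Δt with Δt = 0.5.
t = 0.5: p = 0.82500 + (-0.00232) = 0.82268
t = 1: p = 0.82268 + (-0.00198) = 0.82070
t = 1.5: p = 0.82070 + (-0.00170) = 0.81900
t = 2: p = 0.81900 + (-0.00146) = 0.81754
t = 2.5: p = 0.81754 + (-0.00125) = 0.81629
t = 3: p = 0.81629 + (-0.00107) = 0.81522
t = 3.5: p = 0.81522 + (-0.00092) = 0.81431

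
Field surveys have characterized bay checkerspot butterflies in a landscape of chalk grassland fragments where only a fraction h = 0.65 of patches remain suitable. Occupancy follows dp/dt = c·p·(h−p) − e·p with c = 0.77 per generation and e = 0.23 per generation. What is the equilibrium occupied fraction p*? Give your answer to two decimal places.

0.35

Setting dp/dt = 0 and dividing by p* gives c·(h−p*) = e.
So p* = h − e/c = 0.65 − 0.23/0.77 = 0.65 − 0.2987 = 0.3513.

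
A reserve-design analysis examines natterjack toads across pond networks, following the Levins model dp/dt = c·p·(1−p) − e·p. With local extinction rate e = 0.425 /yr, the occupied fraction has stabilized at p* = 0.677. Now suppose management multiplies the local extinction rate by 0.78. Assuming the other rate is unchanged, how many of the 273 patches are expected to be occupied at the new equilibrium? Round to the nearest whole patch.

204

Balance c(1−p*) = e gives c = e/(1 − 0.67700) = 0.425/0.32300 = 1.31579.
New p* = 1 − e/c = 1 − 0.33150/1.31579 = 0.74806.
Expected occupied = 273 × 0.74806 = 204.22 ≈ 204.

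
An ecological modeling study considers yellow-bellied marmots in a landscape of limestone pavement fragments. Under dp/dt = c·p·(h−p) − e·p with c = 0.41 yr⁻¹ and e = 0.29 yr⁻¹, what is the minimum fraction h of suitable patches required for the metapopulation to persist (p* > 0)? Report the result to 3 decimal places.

p* = h − e/c is positive only when h > e/c.
h_min = e/c = 0.29/0.41 = 0.7073.

0.707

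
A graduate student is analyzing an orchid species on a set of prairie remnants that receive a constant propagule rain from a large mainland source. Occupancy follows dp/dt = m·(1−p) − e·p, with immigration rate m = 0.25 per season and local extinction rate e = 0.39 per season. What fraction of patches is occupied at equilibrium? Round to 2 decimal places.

Setting dp/dt = 0: m − m·p* = e·p*, so m = (m+e)·p*.
p* = m/(m+e) = 0.25/(0.25+0.39) = 0.25/0.6400 = 0.3906.

0.39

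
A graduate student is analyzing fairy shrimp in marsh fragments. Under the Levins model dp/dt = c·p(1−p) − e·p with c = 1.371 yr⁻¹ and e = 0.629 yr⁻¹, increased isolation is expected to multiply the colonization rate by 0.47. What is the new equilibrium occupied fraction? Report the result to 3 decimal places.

0.024

Before: p* = 1 − 0.629/1.371 = 0.5412.
After the change, c = 0.64437, e = 0.629, so p* = 1 − 0.629/0.64437 = 0.0239.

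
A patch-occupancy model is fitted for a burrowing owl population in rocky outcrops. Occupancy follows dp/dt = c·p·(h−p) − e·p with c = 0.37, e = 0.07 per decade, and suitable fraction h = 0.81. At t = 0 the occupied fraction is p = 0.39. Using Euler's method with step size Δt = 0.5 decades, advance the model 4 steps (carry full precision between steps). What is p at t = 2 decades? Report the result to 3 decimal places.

Update rule: p ← p + [c·p·(h−p) − e·p]·Δt with Δt = 0.5.
t = 0.5: p = 0.39000 + (+0.01665) = 0.40665
t = 1: p = 0.40665 + (+0.01611) = 0.42276
t = 1.5: p = 0.42276 + (+0.01549) = 0.43825
t = 2: p = 0.43825 + (+0.01480) = 0.45305

0.453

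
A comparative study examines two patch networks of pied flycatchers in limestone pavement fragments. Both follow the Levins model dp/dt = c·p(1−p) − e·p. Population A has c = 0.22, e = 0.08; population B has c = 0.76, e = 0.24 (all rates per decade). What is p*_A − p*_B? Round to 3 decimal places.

A: p*_A = 1 − 0.08/0.22 = 0.6364.
B: p*_B = 1 − 0.24/0.76 = 0.6842.
p*_A − p*_B = 0.6364 − 0.6842 = -0.0478.

-0.048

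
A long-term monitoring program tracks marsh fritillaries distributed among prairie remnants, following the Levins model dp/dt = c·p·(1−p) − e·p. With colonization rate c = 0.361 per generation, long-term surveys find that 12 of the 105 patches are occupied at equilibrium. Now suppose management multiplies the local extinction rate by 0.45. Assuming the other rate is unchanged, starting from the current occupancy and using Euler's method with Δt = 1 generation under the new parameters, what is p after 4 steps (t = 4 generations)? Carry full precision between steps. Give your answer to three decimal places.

Observed p* = 12/105 = 0.11429.
Balance c(1−p*) = e gives e = 0.361×(1 − 0.11429) = 0.31974.
Starting from p₀ = 0.11429; update p ← p + (dp/dt)·Δt with the new parameters.
t = 1: p = 0.11429 + (+0.02010) = 0.13438
t = 2: p = 0.13438 + (+0.02266) = 0.15704
t = 3: p = 0.15704 + (+0.02519) = 0.18223
t = 4: p = 0.18223 + (+0.02758) = 0.20981

0.210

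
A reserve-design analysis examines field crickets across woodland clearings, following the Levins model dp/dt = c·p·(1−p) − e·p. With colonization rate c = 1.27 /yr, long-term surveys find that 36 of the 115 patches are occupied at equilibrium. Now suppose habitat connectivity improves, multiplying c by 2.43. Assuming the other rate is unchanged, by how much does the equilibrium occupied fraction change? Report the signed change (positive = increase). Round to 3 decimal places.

Observed p* = 36/115 = 0.31304.
Balance c(1−p*) = e gives e = 1.27×(1 − 0.31304) = 0.87244.
New p* = 1 − e/c = 1 − 0.87244/3.08610 = 0.71730.
Δp* = 0.71730 − 0.31304 = +0.40426.

0.404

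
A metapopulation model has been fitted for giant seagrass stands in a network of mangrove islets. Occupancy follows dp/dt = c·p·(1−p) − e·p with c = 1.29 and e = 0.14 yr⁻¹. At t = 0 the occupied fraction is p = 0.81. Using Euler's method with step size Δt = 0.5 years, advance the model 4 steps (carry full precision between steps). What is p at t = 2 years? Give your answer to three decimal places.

0.888

Update rule: p ← p + [c·p·(1−p) − e·p]·Δt with Δt = 0.5.
t = 0.5: p = 0.81000 + (+0.04257) = 0.85257
t = 1: p = 0.85257 + (+0.02140) = 0.87396
t = 1.5: p = 0.87396 + (+0.00987) = 0.88383
t = 2: p = 0.88383 + (+0.00436) = 0.88819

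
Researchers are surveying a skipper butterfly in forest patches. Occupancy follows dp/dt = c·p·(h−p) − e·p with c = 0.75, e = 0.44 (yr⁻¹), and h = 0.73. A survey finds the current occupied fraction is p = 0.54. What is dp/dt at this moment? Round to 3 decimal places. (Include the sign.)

Colonization term: c·p·(h−p) = 0.75×0.54×0.1900 = 0.07695.
Extinction term: e·p = 0.23760.
dp/dt = 0.07695 − 0.23760 = -0.16065.

-0.161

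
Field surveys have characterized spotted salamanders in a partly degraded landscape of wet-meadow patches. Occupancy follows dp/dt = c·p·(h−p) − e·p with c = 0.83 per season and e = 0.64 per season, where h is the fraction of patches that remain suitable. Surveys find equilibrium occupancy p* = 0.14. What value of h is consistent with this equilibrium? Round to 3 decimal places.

At equilibrium c(h−p*) = e, so h = p* + e/c.
h = 0.14 + 0.64/0.83 = 0.14 + 0.7711 = 0.9111.

0.911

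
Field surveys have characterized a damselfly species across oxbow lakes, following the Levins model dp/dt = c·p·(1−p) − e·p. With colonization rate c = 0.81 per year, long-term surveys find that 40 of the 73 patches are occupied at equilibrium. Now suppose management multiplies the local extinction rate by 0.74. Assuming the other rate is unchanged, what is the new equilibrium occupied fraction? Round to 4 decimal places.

Observed p* = 40/73 = 0.54795.
Balance c(1−p*) = e gives e = 0.81×(1 − 0.54795) = 0.36616.
New p* = 1 − e/c = 1 − 0.27096/0.81000 = 0.66548.

0.6655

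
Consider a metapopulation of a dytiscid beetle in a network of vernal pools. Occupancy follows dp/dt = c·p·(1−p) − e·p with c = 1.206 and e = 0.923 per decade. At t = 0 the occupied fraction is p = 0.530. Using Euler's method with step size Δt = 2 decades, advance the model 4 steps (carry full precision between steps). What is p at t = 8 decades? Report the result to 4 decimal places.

0.2200

Update rule: p ← p + [c·p·(1−p) − e·p]·Δt with Δt = 2.
  1  |  dp/dt·Δt = -0.377551  |  p_1 = 0.152449
  2  |  dp/dt·Δt = +0.030230  |  p_2 = 0.182679
  3  |  dp/dt·Δt = +0.022904  |  p_3 = 0.205583
  4  |  dp/dt·Δt = +0.014418  |  p_4 = 0.220001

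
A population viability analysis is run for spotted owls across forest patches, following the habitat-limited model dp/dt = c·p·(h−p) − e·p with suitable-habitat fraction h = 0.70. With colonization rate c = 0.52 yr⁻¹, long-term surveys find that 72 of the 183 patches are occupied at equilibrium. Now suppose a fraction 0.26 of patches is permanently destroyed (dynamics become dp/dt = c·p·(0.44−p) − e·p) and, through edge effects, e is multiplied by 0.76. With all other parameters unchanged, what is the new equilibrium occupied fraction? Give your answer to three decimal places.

Observed p* = 72/183 = 0.39344.
Balance c(h−p*) = e gives e = 0.52×(0.7 − 0.39344) = 0.15941.
New p* = 0.44 − e/c = 0.44 − 0.12115/0.52000 = 0.20702.

0.207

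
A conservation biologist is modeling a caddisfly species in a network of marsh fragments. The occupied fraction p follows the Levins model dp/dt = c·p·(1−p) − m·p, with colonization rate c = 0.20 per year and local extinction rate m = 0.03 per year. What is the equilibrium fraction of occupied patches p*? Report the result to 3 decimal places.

Setting dp/dt = 0 and dividing through by p* gives c·(1−p*) = m.
So p* = 1 − m/c = 1 − 0.03/0.20 = 1 − 0.1500 = 0.8500.

0.850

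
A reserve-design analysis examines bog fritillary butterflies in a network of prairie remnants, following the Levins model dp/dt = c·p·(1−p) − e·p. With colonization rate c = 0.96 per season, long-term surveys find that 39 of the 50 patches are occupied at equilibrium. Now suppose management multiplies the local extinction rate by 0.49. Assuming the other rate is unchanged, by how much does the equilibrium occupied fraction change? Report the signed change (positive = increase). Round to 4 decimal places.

0.1122

Observed p* = 39/50 = 0.78000.
Balance c(1−p*) = e gives e = 0.96×(1 − 0.78000) = 0.21120.
New p* = 1 − e/c = 1 − 0.10349/0.96000 = 0.89220.
Δp* = 0.89220 − 0.78000 = +0.11220.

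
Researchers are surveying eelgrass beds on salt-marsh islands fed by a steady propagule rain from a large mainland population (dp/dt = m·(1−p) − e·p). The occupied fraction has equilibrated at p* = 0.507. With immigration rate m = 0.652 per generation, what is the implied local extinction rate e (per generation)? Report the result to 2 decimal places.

At equilibrium m(1−p*) = e·p*, so e = m(1−p*)/p*.
e = 0.652 × 0.4930 / 0.507 = 0.6340.

0.63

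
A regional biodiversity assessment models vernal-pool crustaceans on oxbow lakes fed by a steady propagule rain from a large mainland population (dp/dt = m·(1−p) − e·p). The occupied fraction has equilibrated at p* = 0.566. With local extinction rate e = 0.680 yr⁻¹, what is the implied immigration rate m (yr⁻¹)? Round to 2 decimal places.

0.89

At equilibrium m(1−p*) = e·p*, so m = e·p*/(1−p*).
m = 0.680 × 0.566 / 0.4340 = 0.3849/0.4340 = 0.8868.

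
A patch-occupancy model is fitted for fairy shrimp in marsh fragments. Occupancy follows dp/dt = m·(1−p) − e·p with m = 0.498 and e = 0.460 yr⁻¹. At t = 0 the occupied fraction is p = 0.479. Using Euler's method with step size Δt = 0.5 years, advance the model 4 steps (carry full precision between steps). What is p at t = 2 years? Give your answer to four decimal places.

Update rule: p ← p + [m·(1−p) − e·p]·Δt with Δt = 0.5.
t = 0.5: p = 0.47900 + (+0.01956) = 0.49856
t = 1: p = 0.49856 + (+0.01019) = 0.50875
t = 1.5: p = 0.50875 + (+0.00531) = 0.51406
t = 2: p = 0.51406 + (+0.00277) = 0.51682

0.5168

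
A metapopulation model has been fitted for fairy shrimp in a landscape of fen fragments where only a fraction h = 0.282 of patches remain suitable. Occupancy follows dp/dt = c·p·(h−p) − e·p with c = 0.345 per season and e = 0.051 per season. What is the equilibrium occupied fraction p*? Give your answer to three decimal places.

Setting dp/dt = 0 and dividing by p* gives c·(h−p*) = e.
So p* = h − e/c = 0.282 − 0.051/0.345 = 0.282 − 0.1478 = 0.1342.

0.134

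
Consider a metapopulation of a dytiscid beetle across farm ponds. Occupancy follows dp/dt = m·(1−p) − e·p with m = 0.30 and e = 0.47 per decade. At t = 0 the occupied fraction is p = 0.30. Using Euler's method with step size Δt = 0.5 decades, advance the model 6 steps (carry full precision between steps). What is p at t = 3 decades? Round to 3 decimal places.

0.385

Update rule: p ← p + [m·(1−p) − e·p]·Δt with Δt = 0.5.
  1  |  dp/dt·Δt = +0.034500  |  p_1 = 0.334500
  2  |  dp/dt·Δt = +0.021218  |  p_2 = 0.355718
  3  |  dp/dt·Δt = +0.013049  |  p_3 = 0.368766
  4  |  dp/dt·Δt = +0.008025  |  p_4 = 0.376791
  5  |  dp/dt·Δt = +0.004935  |  p_5 = 0.381727
  6  |  dp/dt·Δt = +0.003035  |  p_6 = 0.384762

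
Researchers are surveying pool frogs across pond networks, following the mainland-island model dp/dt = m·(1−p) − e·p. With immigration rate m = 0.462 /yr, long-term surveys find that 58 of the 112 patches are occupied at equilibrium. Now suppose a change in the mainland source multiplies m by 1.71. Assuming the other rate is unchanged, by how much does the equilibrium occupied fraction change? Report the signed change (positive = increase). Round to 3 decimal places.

Observed p* = 58/112 = 0.51786.
Balance m(1−p*) = e·p* gives e = m(1−p*)/p* = 0.462×0.48214/0.51786 = 0.43013.
New p* = m/(m+e) = 0.79002/(0.79002+0.43013) = 0.64748.
Δp* = 0.64748 − 0.51786 = +0.12962.

0.130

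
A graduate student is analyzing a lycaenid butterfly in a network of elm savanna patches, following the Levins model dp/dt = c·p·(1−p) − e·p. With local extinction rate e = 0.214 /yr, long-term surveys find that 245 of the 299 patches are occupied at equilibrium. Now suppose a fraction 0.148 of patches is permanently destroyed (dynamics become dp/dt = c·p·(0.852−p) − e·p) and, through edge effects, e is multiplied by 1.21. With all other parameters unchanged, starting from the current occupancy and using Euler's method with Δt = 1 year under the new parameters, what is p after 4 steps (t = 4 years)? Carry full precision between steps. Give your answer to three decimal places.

0.634

Observed p* = 245/299 = 0.81940.
Balance c(1−p*) = e gives c = e/(1 − 0.81940) = 0.214/0.18060 = 1.18493.
Starting from p₀ = 0.81940; update p ← p + (dp/dt)·Δt with the new parameters.
t = 1: p = 0.81940 + (-0.18052) = 0.63888
t = 2: p = 0.63888 + (-0.00409) = 0.63479
t = 3: p = 0.63479 + (-0.00099) = 0.63380
t = 4: p = 0.63380 + (-0.00024) = 0.63355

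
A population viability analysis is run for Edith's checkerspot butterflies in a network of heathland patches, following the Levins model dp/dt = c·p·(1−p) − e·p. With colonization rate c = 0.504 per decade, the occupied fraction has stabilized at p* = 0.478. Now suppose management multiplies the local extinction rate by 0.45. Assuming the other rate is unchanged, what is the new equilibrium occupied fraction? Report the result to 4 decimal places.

Balance c(1−p*) = e gives e = 0.504×(1 − 0.47800) = 0.26309.
New p* = 1 − e/c = 1 − 0.11839/0.50400 = 0.76510.

0.7651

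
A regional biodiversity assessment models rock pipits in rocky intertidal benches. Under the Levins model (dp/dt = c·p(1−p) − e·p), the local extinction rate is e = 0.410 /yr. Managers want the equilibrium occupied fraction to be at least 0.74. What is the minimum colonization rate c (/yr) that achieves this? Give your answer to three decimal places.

1.577

p* = 1 − e/c ≥ 0.74 requires e/c ≤ 0.2600, i.e. c ≥ e/0.2600.
c_min = 0.410/0.2600 = 1.5769.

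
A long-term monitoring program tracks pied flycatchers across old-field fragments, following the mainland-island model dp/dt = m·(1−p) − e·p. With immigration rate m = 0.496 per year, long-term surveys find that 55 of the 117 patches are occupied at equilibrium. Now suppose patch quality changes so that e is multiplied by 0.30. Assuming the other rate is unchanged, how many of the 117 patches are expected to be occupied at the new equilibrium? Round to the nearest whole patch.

87

Observed p* = 55/117 = 0.47009.
Balance m(1−p*) = e·p* gives e = m(1−p*)/p* = 0.496×0.52991/0.47009 = 0.55912.
New p* = m/(m+e) = 0.49600/(0.49600+0.16774) = 0.74728.
Expected occupied = 117 × 0.74728 = 87.43 ≈ 87.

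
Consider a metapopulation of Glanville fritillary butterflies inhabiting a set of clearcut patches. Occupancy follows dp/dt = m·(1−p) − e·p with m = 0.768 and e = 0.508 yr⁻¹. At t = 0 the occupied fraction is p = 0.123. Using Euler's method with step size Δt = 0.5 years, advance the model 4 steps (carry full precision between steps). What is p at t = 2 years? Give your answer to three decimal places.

Update rule: p ← p + [m·(1−p) − e·p]·Δt with Δt = 0.5.
p: 0.12300 → 0.42853  (Δp = +0.30553)
p: 0.42853 → 0.53913  (Δp = +0.11060)
p: 0.53913 → 0.57916  (Δp = +0.04004)
p: 0.57916 → 0.59366  (Δp = +0.01449)

0.594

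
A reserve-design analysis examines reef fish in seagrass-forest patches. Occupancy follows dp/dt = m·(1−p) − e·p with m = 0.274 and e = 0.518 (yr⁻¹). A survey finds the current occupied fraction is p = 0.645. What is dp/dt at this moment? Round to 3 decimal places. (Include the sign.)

-0.237

Colonization term: m·(1−p) = 0.274×0.3550 = 0.09727.
Extinction term: e·p = 0.33411.
dp/dt = 0.09727 − 0.33411 = -0.23684.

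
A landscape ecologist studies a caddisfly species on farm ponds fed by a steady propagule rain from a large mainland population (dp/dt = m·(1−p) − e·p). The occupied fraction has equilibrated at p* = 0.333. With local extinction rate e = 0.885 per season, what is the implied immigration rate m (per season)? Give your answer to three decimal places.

At equilibrium m(1−p*) = e·p*, so m = e·p*/(1−p*).
m = 0.885 × 0.333 / 0.6670 = 0.2947/0.6670 = 0.4418.

0.442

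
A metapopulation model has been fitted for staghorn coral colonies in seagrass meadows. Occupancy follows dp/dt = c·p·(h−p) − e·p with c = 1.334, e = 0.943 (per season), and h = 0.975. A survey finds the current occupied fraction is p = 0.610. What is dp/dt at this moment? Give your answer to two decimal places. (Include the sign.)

-0.28

Colonization term: c·p·(h−p) = 1.334×0.610×0.3650 = 0.29702.
Extinction term: e·p = 0.57523.
dp/dt = 0.29702 − 0.57523 = -0.27821.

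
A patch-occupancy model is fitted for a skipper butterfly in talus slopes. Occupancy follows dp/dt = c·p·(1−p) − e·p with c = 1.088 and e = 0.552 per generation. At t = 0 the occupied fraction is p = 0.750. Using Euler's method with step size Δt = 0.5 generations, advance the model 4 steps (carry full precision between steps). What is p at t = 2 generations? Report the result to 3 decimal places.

0.539

Update rule: p ← p + [c·p·(1−p) − e·p]·Δt with Δt = 0.5.
step 1: Δp = -0.10500, p = 0.64500
step 2: Δp = -0.05346, p = 0.59154
step 3: Δp = -0.03182, p = 0.55972
step 4: Δp = -0.02042, p = 0.53930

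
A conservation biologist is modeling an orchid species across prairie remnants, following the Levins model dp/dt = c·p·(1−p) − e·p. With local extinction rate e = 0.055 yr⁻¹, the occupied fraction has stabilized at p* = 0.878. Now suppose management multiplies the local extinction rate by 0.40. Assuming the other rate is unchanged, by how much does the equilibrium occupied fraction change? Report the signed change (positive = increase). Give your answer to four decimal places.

0.0732

Balance c(1−p*) = e gives c = e/(1 − 0.87800) = 0.055/0.12200 = 0.45082.
New p* = 1 − e/c = 1 − 0.02200/0.45082 = 0.95120.
Δp* = 0.95120 − 0.87800 = +0.07320.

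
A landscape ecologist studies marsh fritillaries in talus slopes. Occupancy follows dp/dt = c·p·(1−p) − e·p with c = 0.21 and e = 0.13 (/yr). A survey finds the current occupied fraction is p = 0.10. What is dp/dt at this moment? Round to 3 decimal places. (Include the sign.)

Colonization term: c·p·(1−p) = 0.21×0.10×0.9000 = 0.01890.
Extinction term: e·p = 0.01300.
dp/dt = 0.01890 − 0.01300 = 0.00590.

0.006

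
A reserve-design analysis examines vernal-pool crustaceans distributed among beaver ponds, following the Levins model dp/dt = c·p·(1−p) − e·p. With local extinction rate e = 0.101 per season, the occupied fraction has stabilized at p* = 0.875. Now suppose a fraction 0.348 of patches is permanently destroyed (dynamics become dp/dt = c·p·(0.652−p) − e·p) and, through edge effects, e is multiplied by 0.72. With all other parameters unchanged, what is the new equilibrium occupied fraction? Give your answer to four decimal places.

Balance c(1−p*) = e gives c = e/(1 − 0.87500) = 0.101/0.12500 = 0.80800.
New p* = 0.652 − e/c = 0.652 − 0.07272/0.80800 = 0.56200.

0.5620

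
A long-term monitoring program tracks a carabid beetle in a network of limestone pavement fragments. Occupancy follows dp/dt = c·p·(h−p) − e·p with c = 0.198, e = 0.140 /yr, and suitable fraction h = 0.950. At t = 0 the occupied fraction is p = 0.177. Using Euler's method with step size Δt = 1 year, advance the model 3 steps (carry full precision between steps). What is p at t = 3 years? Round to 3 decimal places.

0.184

Update rule: p ← p + [c·p·(h−p) − e·p]·Δt with Δt = 1.
  1  |  dp/dt·Δt = +0.002311  |  p_1 = 0.179311
  2  |  dp/dt·Δt = +0.002259  |  p_2 = 0.181569
  3  |  dp/dt·Δt = +0.002206  |  p_3 = 0.183775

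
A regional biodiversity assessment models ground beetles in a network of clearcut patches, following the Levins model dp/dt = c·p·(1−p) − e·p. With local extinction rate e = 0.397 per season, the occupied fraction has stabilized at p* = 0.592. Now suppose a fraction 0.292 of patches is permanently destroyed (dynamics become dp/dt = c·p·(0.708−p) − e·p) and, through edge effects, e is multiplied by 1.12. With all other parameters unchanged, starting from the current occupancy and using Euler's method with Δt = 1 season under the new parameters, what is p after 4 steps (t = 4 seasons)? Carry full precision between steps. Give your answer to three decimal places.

0.293

Balance c(1−p*) = e gives c = e/(1 − 0.59200) = 0.397/0.40800 = 0.97304.
Starting from p₀ = 0.59200; update p ← p + (dp/dt)·Δt with the new parameters.
p: 0.59200 → 0.39559  (Δp = -0.19641)
p: 0.39559 → 0.33995  (Δp = -0.05564)
p: 0.33995 → 0.31054  (Δp = -0.02941)
p: 0.31054 → 0.29256  (Δp = -0.01798)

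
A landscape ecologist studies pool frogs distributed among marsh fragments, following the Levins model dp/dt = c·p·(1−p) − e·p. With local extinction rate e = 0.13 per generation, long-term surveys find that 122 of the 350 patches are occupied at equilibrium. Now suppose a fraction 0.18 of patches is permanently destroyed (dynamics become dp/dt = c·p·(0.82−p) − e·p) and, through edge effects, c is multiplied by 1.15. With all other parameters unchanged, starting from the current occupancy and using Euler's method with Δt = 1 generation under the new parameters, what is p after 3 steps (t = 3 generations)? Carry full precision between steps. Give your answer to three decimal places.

0.328

Observed p* = 122/350 = 0.34857.
Balance c(1−p*) = e gives c = e/(1 − 0.34857) = 0.13/0.65143 = 0.19956.
Starting from p₀ = 0.34857; update p ← p + (dp/dt)·Δt with the new parameters.
p: 0.34857 → 0.34097  (Δp = -0.00760)
p: 0.34097 → 0.33413  (Δp = -0.00684)
p: 0.33413 → 0.32795  (Δp = -0.00618)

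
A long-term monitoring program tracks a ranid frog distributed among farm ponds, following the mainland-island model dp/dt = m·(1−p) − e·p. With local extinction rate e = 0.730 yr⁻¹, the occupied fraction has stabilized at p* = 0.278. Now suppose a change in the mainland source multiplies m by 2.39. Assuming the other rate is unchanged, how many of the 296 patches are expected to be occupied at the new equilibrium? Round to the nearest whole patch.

142

Balance m(1−p*) = e·p* gives m = e·p*/(1−p*) = 0.730×0.27800/0.72200 = 0.28108.
New p* = m/(m+e) = 0.67178/(0.67178+0.73000) = 0.47923.
Expected occupied = 296 × 0.47923 = 141.85 ≈ 142.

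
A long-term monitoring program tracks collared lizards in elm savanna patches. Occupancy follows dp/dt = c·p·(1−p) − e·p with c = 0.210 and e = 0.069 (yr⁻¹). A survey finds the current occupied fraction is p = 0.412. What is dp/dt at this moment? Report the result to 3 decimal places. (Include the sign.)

0.022

Colonization term: c·p·(1−p) = 0.210×0.412×0.5880 = 0.05087.
Extinction term: e·p = 0.02843.
dp/dt = 0.05087 − 0.02843 = 0.02245.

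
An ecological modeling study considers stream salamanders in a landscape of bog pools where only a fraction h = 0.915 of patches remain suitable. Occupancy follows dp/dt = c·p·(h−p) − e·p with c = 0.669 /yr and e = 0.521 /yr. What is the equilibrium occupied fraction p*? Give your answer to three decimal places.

0.136

Setting dp/dt = 0 and dividing by p* gives c·(h−p*) = e.
So p* = h − e/c = 0.915 − 0.521/0.669 = 0.915 − 0.7788 = 0.1362.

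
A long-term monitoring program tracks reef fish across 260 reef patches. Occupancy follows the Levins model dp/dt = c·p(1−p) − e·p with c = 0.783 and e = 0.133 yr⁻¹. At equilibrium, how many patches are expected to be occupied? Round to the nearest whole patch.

216

p* = 1 − e/c = 1 − 0.133/0.783 = 0.8301.
Expected occupied patches = N × p* = 260 × 0.8301 = 215.84 ≈ 216.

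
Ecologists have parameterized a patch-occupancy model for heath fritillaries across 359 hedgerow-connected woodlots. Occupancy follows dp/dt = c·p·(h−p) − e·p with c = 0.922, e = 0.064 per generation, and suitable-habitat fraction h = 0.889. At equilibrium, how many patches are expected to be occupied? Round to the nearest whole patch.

294

p* = h − e/c = 0.889 − 0.0694 = 0.8196.
Expected occupied patches = N × p* = 359 × 0.8196 = 294.23 ≈ 294.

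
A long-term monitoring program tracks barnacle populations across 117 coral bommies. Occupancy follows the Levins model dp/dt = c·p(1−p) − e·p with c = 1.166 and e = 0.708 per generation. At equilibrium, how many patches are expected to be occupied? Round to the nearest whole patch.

46

p* = 1 − e/c = 1 − 0.708/1.166 = 0.3928.
Expected occupied patches = N × p* = 117 × 0.3928 = 45.96 ≈ 46.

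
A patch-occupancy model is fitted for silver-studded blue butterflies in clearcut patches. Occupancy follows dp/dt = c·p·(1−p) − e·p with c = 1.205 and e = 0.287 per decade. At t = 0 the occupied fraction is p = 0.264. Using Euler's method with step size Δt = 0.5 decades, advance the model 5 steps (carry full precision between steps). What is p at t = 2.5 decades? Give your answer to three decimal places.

Update rule: p ← p + [c·p·(1−p) − e·p]·Δt with Δt = 0.5.
step 1: Δp = +0.07918, p = 0.34318
step 2: Δp = +0.08656, p = 0.42975
step 3: Δp = +0.08598, p = 0.51573
step 4: Δp = +0.07647, p = 0.59220
step 5: Δp = +0.06052, p = 0.65272

0.653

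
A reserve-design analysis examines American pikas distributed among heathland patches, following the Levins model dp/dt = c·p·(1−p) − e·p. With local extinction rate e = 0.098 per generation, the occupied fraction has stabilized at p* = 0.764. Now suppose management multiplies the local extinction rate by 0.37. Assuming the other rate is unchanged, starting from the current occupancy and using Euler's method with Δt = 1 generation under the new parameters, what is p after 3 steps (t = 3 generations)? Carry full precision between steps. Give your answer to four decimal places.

Balance c(1−p*) = e gives c = e/(1 − 0.76400) = 0.098/0.23600 = 0.41525.
Starting from p₀ = 0.76400; update p ← p + (dp/dt)·Δt with the new parameters.
step 1: Δp = +0.04717, p = 0.81117
step 2: Δp = +0.03419, p = 0.84536
step 3: Δp = +0.02363, p = 0.86899

0.8690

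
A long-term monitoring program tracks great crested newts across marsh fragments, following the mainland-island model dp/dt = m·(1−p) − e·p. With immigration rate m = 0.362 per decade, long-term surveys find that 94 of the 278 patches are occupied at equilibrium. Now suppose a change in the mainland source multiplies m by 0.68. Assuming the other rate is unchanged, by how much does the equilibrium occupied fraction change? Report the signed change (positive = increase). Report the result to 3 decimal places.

-0.080

Observed p* = 94/278 = 0.33813.
Balance m(1−p*) = e·p* gives e = m(1−p*)/p* = 0.362×0.66187/0.33813 = 0.70859.
New p* = m/(m+e) = 0.24616/(0.24616+0.70859) = 0.25783.
Δp* = 0.25783 − 0.33813 = -0.08030.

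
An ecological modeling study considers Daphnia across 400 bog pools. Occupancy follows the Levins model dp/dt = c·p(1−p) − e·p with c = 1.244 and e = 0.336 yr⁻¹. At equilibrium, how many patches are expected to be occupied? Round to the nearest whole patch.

p* = 1 − e/c = 1 − 0.336/1.244 = 0.7299.
Expected occupied patches = N × p* = 400 × 0.7299 = 291.96 ≈ 292.

292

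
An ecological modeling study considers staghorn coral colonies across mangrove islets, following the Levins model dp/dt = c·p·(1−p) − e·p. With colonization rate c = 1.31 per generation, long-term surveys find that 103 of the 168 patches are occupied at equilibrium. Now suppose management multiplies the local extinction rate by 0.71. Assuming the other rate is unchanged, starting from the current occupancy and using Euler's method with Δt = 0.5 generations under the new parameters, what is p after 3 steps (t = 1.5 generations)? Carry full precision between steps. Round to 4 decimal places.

Observed p* = 103/168 = 0.61310.
Balance c(1−p*) = e gives e = 1.31×(1 − 0.61310) = 0.50685.
Starting from p₀ = 0.61310; update p ← p + (dp/dt)·Δt with the new parameters.
step 1: Δp = +0.04506, p = 0.65815
step 2: Δp = +0.02895, p = 0.68710
step 3: Δp = +0.01719, p = 0.70429

0.7043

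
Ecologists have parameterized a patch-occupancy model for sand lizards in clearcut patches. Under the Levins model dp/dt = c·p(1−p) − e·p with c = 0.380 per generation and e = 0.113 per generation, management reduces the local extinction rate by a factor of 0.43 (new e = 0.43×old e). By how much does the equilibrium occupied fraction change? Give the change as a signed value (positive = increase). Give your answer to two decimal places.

0.17

Before: p* = 1 − 0.113/0.380 = 0.7026.
After the change, c = 0.38, e = 0.04859, so p* = 1 − 0.04859/0.38 = 0.8721.
Δp* = 0.8721 − 0.7026 = +0.1695.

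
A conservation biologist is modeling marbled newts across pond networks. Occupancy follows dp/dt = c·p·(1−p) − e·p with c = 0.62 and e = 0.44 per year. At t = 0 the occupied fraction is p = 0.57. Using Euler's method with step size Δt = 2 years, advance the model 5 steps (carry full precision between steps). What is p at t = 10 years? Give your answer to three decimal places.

Update rule: p ← p + [c·p·(1−p) − e·p]·Δt with Δt = 2.
  1  |  dp/dt·Δt = -0.197676  |  p_1 = 0.372324
  2  |  dp/dt·Δt = -0.037859  |  p_2 = 0.334465
  3  |  dp/dt·Δt = -0.018308  |  p_3 = 0.316158
  4  |  dp/dt·Δt = -0.010128  |  p_4 = 0.306029
  5  |  dp/dt·Δt = -0.005960  |  p_5 = 0.300069

0.300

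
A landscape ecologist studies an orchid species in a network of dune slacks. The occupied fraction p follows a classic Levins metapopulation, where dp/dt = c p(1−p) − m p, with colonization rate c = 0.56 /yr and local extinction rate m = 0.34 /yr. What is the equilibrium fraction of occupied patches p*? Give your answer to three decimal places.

At equilibrium, colonization balances extinction: c·p*·(1−p*) = m·p*.
So p* = 1 − m/c = 1 − 0.34/0.56 = 1 − 0.6071 = 0.3929.

0.393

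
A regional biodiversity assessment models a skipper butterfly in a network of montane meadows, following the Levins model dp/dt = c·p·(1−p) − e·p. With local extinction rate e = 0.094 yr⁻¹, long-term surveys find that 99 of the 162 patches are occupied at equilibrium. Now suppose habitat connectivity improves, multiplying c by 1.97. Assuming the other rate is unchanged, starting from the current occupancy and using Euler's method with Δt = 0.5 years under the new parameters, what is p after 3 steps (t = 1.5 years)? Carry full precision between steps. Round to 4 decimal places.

0.6858

Observed p* = 99/162 = 0.61111.
Balance c(1−p*) = e gives c = e/(1 − 0.61111) = 0.094/0.38889 = 0.24171.
Starting from p₀ = 0.61111; update p ← p + (dp/dt)·Δt with the new parameters.
step 1: Δp = +0.02786, p = 0.63897
step 2: Δp = +0.02489, p = 0.66386
step 3: Δp = +0.02193, p = 0.68579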